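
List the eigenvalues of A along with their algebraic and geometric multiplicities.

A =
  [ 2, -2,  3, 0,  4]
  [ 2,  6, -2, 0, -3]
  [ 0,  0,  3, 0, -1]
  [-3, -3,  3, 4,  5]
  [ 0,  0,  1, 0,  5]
λ = 4: alg = 5, geom = 2

Step 1 — factor the characteristic polynomial to read off the algebraic multiplicities:
  χ_A(x) = (x - 4)^5

Step 2 — compute geometric multiplicities via the rank-nullity identity g(λ) = n − rank(A − λI):
  rank(A − (4)·I) = 3, so dim ker(A − (4)·I) = n − 3 = 2

Summary:
  λ = 4: algebraic multiplicity = 5, geometric multiplicity = 2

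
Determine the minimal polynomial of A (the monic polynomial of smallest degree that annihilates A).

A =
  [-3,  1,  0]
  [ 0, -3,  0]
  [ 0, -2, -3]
x^2 + 6*x + 9

The characteristic polynomial is χ_A(x) = (x + 3)^3, so the eigenvalues are known. The minimal polynomial is
  m_A(x) = Π_λ (x − λ)^{k_λ}
where k_λ is the size of the *largest* Jordan block for λ (equivalently, the smallest k with (A − λI)^k v = 0 for every generalised eigenvector v of λ).

  λ = -3: largest Jordan block has size 2, contributing (x + 3)^2

So m_A(x) = (x + 3)^2 = x^2 + 6*x + 9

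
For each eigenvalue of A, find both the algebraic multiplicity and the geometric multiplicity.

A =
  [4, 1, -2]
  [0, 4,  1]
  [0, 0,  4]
λ = 4: alg = 3, geom = 1

Step 1 — factor the characteristic polynomial to read off the algebraic multiplicities:
  χ_A(x) = (x - 4)^3

Step 2 — compute geometric multiplicities via the rank-nullity identity g(λ) = n − rank(A − λI):
  rank(A − (4)·I) = 2, so dim ker(A − (4)·I) = n − 2 = 1

Summary:
  λ = 4: algebraic multiplicity = 3, geometric multiplicity = 1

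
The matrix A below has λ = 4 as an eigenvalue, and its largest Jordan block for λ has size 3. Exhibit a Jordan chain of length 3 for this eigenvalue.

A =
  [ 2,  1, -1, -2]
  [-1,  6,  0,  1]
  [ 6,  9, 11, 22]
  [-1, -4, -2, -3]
A Jordan chain for λ = 4 of length 3:
v_1 = (-1, -1, -1, 1)ᵀ
v_2 = (-2, -1, 6, -1)ᵀ
v_3 = (1, 0, 0, 0)ᵀ

Let N = A − (4)·I. We want v_3 with N^3 v_3 = 0 but N^2 v_3 ≠ 0; then v_{j-1} := N · v_j for j = 3, …, 2.

Pick v_3 = (1, 0, 0, 0)ᵀ.
Then v_2 = N · v_3 = (-2, -1, 6, -1)ᵀ.
Then v_1 = N · v_2 = (-1, -1, -1, 1)ᵀ.

Sanity check: (A − (4)·I) v_1 = (0, 0, 0, 0)ᵀ = 0. ✓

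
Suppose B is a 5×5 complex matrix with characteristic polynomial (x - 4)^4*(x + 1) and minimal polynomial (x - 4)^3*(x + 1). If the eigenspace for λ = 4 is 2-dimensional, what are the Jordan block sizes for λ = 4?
Block sizes for λ = 4: [3, 1]

Step 1 — from the characteristic polynomial, algebraic multiplicity of λ = 4 is 4. From dim ker(B − (4)·I) = 2, there are exactly 2 Jordan blocks for λ = 4.
Step 2 — from the minimal polynomial, the factor (x − 4)^3 tells us the largest block for λ = 4 has size 3.
Step 3 — with total size 4, 2 blocks, and largest block 3, the block sizes (in nonincreasing order) are [3, 1].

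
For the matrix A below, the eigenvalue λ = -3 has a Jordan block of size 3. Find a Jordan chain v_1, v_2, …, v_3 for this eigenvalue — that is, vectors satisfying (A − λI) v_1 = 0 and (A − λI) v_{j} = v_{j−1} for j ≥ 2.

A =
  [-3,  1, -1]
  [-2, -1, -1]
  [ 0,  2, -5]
A Jordan chain for λ = -3 of length 3:
v_1 = (-2, -4, -4)ᵀ
v_2 = (0, -2, 0)ᵀ
v_3 = (1, 0, 0)ᵀ

Let N = A − (-3)·I. We want v_3 with N^3 v_3 = 0 but N^2 v_3 ≠ 0; then v_{j-1} := N · v_j for j = 3, …, 2.

Pick v_3 = (1, 0, 0)ᵀ.
Then v_2 = N · v_3 = (0, -2, 0)ᵀ.
Then v_1 = N · v_2 = (-2, -4, -4)ᵀ.

Sanity check: (A − (-3)·I) v_1 = (0, 0, 0)ᵀ = 0. ✓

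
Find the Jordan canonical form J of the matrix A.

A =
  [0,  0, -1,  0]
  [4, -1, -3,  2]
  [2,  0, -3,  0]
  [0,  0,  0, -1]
J_1(-2) ⊕ J_2(-1) ⊕ J_1(-1)

The characteristic polynomial is
  det(x·I − A) = x^4 + 5*x^3 + 9*x^2 + 7*x + 2 = (x + 1)^3*(x + 2)

Eigenvalues and multiplicities (the geometric multiplicity of λ is n − rank(A − λI), which equals the number of Jordan blocks for λ):
  λ = -2: algebraic multiplicity = 1, geometric multiplicity = 1
  λ = -1: algebraic multiplicity = 3, geometric multiplicity = 2

Determining the block sizes for each eigenvalue:
  λ = -2: one block (gm = 1), so the single block has size am = 1 → block sizes [1]
  λ = -1: 2 blocks summing to 3 forces exactly one block of size 2 and the rest size 1 → block sizes [2, 1]

Assembling the blocks gives a Jordan form
J =
  [-2,  0,  0,  0]
  [ 0, -1,  1,  0]
  [ 0,  0, -1,  0]
  [ 0,  0,  0, -1]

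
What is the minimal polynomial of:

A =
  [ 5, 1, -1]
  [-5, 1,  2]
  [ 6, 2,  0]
x^3 - 6*x^2 + 12*x - 8

The characteristic polynomial is χ_A(x) = (x - 2)^3, so the eigenvalues are known. The minimal polynomial is
  m_A(x) = Π_λ (x − λ)^{k_λ}
where k_λ is the size of the *largest* Jordan block for λ (equivalently, the smallest k with (A − λI)^k v = 0 for every generalised eigenvector v of λ).

  λ = 2: largest Jordan block has size 3, contributing (x − 2)^3

So m_A(x) = (x - 2)^3 = x^3 - 6*x^2 + 12*x - 8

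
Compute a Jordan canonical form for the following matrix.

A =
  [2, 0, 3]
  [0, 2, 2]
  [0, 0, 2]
J_2(2) ⊕ J_1(2)

The characteristic polynomial is
  det(x·I − A) = x^3 - 6*x^2 + 12*x - 8 = (x - 2)^3

Eigenvalues and multiplicities (the geometric multiplicity of λ is n − rank(A − λI), which equals the number of Jordan blocks for λ):
  λ = 2: algebraic multiplicity = 3, geometric multiplicity = 2

Determining the block sizes for each eigenvalue:
  λ = 2: 2 blocks summing to 3 forces exactly one block of size 2 and the rest size 1 → block sizes [2, 1]

Assembling the blocks gives a Jordan form
J =
  [2, 1, 0]
  [0, 2, 0]
  [0, 0, 2]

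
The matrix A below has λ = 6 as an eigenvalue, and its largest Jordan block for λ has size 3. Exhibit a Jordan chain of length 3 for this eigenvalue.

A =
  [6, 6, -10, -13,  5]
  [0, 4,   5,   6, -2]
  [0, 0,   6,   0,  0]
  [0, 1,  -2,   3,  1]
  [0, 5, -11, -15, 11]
A Jordan chain for λ = 6 of length 3:
v_1 = (1, 0, 0, 0, 0)ᵀ
v_2 = (-10, 5, 0, -2, -11)ᵀ
v_3 = (0, 0, 1, 0, 0)ᵀ

Let N = A − (6)·I. We want v_3 with N^3 v_3 = 0 but N^2 v_3 ≠ 0; then v_{j-1} := N · v_j for j = 3, …, 2.

Pick v_3 = (0, 0, 1, 0, 0)ᵀ.
Then v_2 = N · v_3 = (-10, 5, 0, -2, -11)ᵀ.
Then v_1 = N · v_2 = (1, 0, 0, 0, 0)ᵀ.

Sanity check: (A − (6)·I) v_1 = (0, 0, 0, 0, 0)ᵀ = 0. ✓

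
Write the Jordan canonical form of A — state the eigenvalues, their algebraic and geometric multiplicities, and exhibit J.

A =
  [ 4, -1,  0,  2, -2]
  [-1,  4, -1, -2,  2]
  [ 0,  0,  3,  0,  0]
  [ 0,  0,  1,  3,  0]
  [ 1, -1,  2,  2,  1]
J_3(3) ⊕ J_1(3) ⊕ J_1(3)

The characteristic polynomial is
  det(x·I − A) = x^5 - 15*x^4 + 90*x^3 - 270*x^2 + 405*x - 243 = (x - 3)^5

Eigenvalues and multiplicities (the geometric multiplicity of λ is n − rank(A − λI), which equals the number of Jordan blocks for λ):
  λ = 3: algebraic multiplicity = 5, geometric multiplicity = 3

Determining the block sizes for each eigenvalue:
  λ = 3: with am = 5 and gm = 3, the partition is not yet determined (e.g. several partitions of 5 into 3 parts exist). Let N = A − (3)·I. Computing rank(N^1) = 2, rank(N^2) = 1, rank(N^3) = 0; the number of blocks of size ≥ j is rank(N^{j−1}) − rank(N^j), giving [3, 1, 1]. So we have 1 block(s) of size 3, 2 block(s) of size 1 → block sizes [3, 1, 1]

Assembling the blocks gives a Jordan form
J =
  [3, 1, 0, 0, 0]
  [0, 3, 1, 0, 0]
  [0, 0, 3, 0, 0]
  [0, 0, 0, 3, 0]
  [0, 0, 0, 0, 3]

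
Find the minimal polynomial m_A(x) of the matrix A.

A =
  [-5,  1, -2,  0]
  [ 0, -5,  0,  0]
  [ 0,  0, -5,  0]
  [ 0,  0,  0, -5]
x^2 + 10*x + 25

The characteristic polynomial is χ_A(x) = (x + 5)^4, so the eigenvalues are known. The minimal polynomial is
  m_A(x) = Π_λ (x − λ)^{k_λ}
where k_λ is the size of the *largest* Jordan block for λ (equivalently, the smallest k with (A − λI)^k v = 0 for every generalised eigenvector v of λ).

  λ = -5: largest Jordan block has size 2, contributing (x + 5)^2

So m_A(x) = (x + 5)^2 = x^2 + 10*x + 25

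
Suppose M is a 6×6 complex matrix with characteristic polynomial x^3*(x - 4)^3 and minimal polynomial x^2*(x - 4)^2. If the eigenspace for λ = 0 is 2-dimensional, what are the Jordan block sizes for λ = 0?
Block sizes for λ = 0: [2, 1]

Step 1 — from the characteristic polynomial, algebraic multiplicity of λ = 0 is 3. From dim ker(M − (0)·I) = 2, there are exactly 2 Jordan blocks for λ = 0.
Step 2 — from the minimal polynomial, the factor (x − 0)^2 tells us the largest block for λ = 0 has size 2.
Step 3 — with total size 3, 2 blocks, and largest block 2, the block sizes (in nonincreasing order) are [2, 1].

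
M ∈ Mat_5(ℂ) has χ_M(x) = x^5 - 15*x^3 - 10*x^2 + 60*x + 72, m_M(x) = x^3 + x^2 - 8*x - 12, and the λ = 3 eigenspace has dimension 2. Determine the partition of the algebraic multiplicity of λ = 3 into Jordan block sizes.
Block sizes for λ = 3: [1, 1]

Step 1 — from the characteristic polynomial, algebraic multiplicity of λ = 3 is 2. From dim ker(M − (3)·I) = 2, there are exactly 2 Jordan blocks for λ = 3.
Step 2 — from the minimal polynomial, the factor (x − 3) tells us the largest block for λ = 3 has size 1.
Step 3 — with total size 2, 2 blocks, and largest block 1, the block sizes (in nonincreasing order) are [1, 1].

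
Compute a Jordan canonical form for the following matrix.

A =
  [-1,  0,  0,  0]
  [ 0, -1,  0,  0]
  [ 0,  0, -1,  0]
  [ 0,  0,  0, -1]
J_1(-1) ⊕ J_1(-1) ⊕ J_1(-1) ⊕ J_1(-1)

The characteristic polynomial is
  det(x·I − A) = x^4 + 4*x^3 + 6*x^2 + 4*x + 1 = (x + 1)^4

Eigenvalues and multiplicities (the geometric multiplicity of λ is n − rank(A − λI), which equals the number of Jordan blocks for λ):
  λ = -1: algebraic multiplicity = 4, geometric multiplicity = 4

Determining the block sizes for each eigenvalue:
  λ = -1: gm = am = 4, so every block has size 1 → block sizes [1, 1, 1, 1]

Assembling the blocks gives a Jordan form
J =
  [-1,  0,  0,  0]
  [ 0, -1,  0,  0]
  [ 0,  0, -1,  0]
  [ 0,  0,  0, -1]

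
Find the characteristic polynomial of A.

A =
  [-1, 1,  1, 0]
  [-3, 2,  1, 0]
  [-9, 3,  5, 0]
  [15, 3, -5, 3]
x^4 - 9*x^3 + 30*x^2 - 44*x + 24

Expanding det(x·I − A) (e.g. by cofactor expansion or by noting that A is similar to its Jordan form J, which has the same characteristic polynomial as A) gives
  χ_A(x) = x^4 - 9*x^3 + 30*x^2 - 44*x + 24
which factors as (x - 3)*(x - 2)^3. The eigenvalues (with algebraic multiplicities) are λ = 2 with multiplicity 3, λ = 3 with multiplicity 1.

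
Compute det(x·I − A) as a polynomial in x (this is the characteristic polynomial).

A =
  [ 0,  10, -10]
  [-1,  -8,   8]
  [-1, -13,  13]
x^3 - 5*x^2

Expanding det(x·I − A) (e.g. by cofactor expansion or by noting that A is similar to its Jordan form J, which has the same characteristic polynomial as A) gives
  χ_A(x) = x^3 - 5*x^2
which factors as x^2*(x - 5). The eigenvalues (with algebraic multiplicities) are λ = 0 with multiplicity 2, λ = 5 with multiplicity 1.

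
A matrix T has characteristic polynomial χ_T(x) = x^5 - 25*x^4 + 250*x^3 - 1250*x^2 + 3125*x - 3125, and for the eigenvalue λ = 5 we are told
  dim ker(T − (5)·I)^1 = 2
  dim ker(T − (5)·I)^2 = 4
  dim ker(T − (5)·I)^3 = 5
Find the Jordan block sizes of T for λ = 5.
Block sizes for λ = 5: [3, 2]

From the dimensions of kernels of powers, the number of Jordan blocks of size at least j is d_j − d_{j−1} where d_j = dim ker(N^j) (with d_0 = 0). Computing the differences gives [2, 2, 1].
The number of blocks of size exactly k is (#blocks of size ≥ k) − (#blocks of size ≥ k + 1), so the partition is: 1 block(s) of size 2, 1 block(s) of size 3.
In nonincreasing order the block sizes are [3, 2].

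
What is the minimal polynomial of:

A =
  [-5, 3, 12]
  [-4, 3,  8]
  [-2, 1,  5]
x^2 - 2*x + 1

The characteristic polynomial is χ_A(x) = (x - 1)^3, so the eigenvalues are known. The minimal polynomial is
  m_A(x) = Π_λ (x − λ)^{k_λ}
where k_λ is the size of the *largest* Jordan block for λ (equivalently, the smallest k with (A − λI)^k v = 0 for every generalised eigenvector v of λ).

  λ = 1: largest Jordan block has size 2, contributing (x − 1)^2

So m_A(x) = (x - 1)^2 = x^2 - 2*x + 1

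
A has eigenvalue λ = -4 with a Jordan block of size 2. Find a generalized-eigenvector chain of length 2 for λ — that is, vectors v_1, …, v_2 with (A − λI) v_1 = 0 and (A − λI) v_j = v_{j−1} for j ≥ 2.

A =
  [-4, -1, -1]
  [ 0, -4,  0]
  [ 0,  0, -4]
A Jordan chain for λ = -4 of length 2:
v_1 = (-1, 0, 0)ᵀ
v_2 = (0, 1, 0)ᵀ

Let N = A − (-4)·I. We want v_2 with N^2 v_2 = 0 but N^1 v_2 ≠ 0; then v_{j-1} := N · v_j for j = 2, …, 2.

Pick v_2 = (0, 1, 0)ᵀ.
Then v_1 = N · v_2 = (-1, 0, 0)ᵀ.

Sanity check: (A − (-4)·I) v_1 = (0, 0, 0)ᵀ = 0. ✓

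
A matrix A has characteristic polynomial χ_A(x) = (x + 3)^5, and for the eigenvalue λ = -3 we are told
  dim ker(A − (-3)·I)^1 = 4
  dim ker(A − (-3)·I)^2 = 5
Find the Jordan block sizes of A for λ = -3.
Block sizes for λ = -3: [2, 1, 1, 1]

From the dimensions of kernels of powers, the number of Jordan blocks of size at least j is d_j − d_{j−1} where d_j = dim ker(N^j) (with d_0 = 0). Computing the differences gives [4, 1].
The number of blocks of size exactly k is (#blocks of size ≥ k) − (#blocks of size ≥ k + 1), so the partition is: 3 block(s) of size 1, 1 block(s) of size 2.
In nonincreasing order the block sizes are [2, 1, 1, 1].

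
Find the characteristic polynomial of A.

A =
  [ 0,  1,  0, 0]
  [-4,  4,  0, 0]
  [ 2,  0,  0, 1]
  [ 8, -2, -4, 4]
x^4 - 8*x^3 + 24*x^2 - 32*x + 16

Expanding det(x·I − A) (e.g. by cofactor expansion or by noting that A is similar to its Jordan form J, which has the same characteristic polynomial as A) gives
  χ_A(x) = x^4 - 8*x^3 + 24*x^2 - 32*x + 16
which factors as (x - 2)^4. The eigenvalues (with algebraic multiplicities) are λ = 2 with multiplicity 4.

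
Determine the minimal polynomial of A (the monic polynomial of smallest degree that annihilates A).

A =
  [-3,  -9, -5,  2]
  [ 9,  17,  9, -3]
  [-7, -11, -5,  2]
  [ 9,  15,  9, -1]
x^3 - 6*x^2 + 12*x - 8

The characteristic polynomial is χ_A(x) = (x - 2)^4, so the eigenvalues are known. The minimal polynomial is
  m_A(x) = Π_λ (x − λ)^{k_λ}
where k_λ is the size of the *largest* Jordan block for λ (equivalently, the smallest k with (A − λI)^k v = 0 for every generalised eigenvector v of λ).

  λ = 2: largest Jordan block has size 3, contributing (x − 2)^3

So m_A(x) = (x - 2)^3 = x^3 - 6*x^2 + 12*x - 8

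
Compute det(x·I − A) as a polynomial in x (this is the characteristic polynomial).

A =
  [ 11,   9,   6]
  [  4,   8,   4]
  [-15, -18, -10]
x^3 - 9*x^2 + 24*x - 20

Expanding det(x·I − A) (e.g. by cofactor expansion or by noting that A is similar to its Jordan form J, which has the same characteristic polynomial as A) gives
  χ_A(x) = x^3 - 9*x^2 + 24*x - 20
which factors as (x - 5)*(x - 2)^2. The eigenvalues (with algebraic multiplicities) are λ = 2 with multiplicity 2, λ = 5 with multiplicity 1.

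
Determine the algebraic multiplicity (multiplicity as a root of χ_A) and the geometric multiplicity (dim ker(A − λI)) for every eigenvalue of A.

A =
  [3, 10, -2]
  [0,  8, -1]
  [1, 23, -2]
λ = 3: alg = 3, geom = 1

Step 1 — factor the characteristic polynomial to read off the algebraic multiplicities:
  χ_A(x) = (x - 3)^3

Step 2 — compute geometric multiplicities via the rank-nullity identity g(λ) = n − rank(A − λI):
  rank(A − (3)·I) = 2, so dim ker(A − (3)·I) = n − 2 = 1

Summary:
  λ = 3: algebraic multiplicity = 3, geometric multiplicity = 1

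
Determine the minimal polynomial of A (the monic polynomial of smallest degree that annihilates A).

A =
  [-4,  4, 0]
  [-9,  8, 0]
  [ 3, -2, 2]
x^2 - 4*x + 4

The characteristic polynomial is χ_A(x) = (x - 2)^3, so the eigenvalues are known. The minimal polynomial is
  m_A(x) = Π_λ (x − λ)^{k_λ}
where k_λ is the size of the *largest* Jordan block for λ (equivalently, the smallest k with (A − λI)^k v = 0 for every generalised eigenvector v of λ).

  λ = 2: largest Jordan block has size 2, contributing (x − 2)^2

So m_A(x) = (x - 2)^2 = x^2 - 4*x + 4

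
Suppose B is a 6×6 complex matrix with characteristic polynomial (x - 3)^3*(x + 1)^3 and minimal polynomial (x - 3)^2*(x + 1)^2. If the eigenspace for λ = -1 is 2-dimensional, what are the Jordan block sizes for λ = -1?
Block sizes for λ = -1: [2, 1]

Step 1 — from the characteristic polynomial, algebraic multiplicity of λ = -1 is 3. From dim ker(B − (-1)·I) = 2, there are exactly 2 Jordan blocks for λ = -1.
Step 2 — from the minimal polynomial, the factor (x + 1)^2 tells us the largest block for λ = -1 has size 2.
Step 3 — with total size 3, 2 blocks, and largest block 2, the block sizes (in nonincreasing order) are [2, 1].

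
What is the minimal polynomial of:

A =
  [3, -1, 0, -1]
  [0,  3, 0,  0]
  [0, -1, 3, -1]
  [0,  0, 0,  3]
x^2 - 6*x + 9

The characteristic polynomial is χ_A(x) = (x - 3)^4, so the eigenvalues are known. The minimal polynomial is
  m_A(x) = Π_λ (x − λ)^{k_λ}
where k_λ is the size of the *largest* Jordan block for λ (equivalently, the smallest k with (A − λI)^k v = 0 for every generalised eigenvector v of λ).

  λ = 3: largest Jordan block has size 2, contributing (x − 3)^2

So m_A(x) = (x - 3)^2 = x^2 - 6*x + 9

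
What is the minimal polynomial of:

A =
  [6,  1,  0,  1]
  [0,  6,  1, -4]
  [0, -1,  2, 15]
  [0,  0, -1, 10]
x^3 - 18*x^2 + 108*x - 216

The characteristic polynomial is χ_A(x) = (x - 6)^4, so the eigenvalues are known. The minimal polynomial is
  m_A(x) = Π_λ (x − λ)^{k_λ}
where k_λ is the size of the *largest* Jordan block for λ (equivalently, the smallest k with (A − λI)^k v = 0 for every generalised eigenvector v of λ).

  λ = 6: largest Jordan block has size 3, contributing (x − 6)^3

So m_A(x) = (x - 6)^3 = x^3 - 18*x^2 + 108*x - 216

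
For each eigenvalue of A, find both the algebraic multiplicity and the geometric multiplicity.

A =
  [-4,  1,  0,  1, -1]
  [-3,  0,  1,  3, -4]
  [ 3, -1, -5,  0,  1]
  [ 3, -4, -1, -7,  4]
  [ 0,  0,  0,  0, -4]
λ = -4: alg = 5, geom = 3

Step 1 — factor the characteristic polynomial to read off the algebraic multiplicities:
  χ_A(x) = (x + 4)^5

Step 2 — compute geometric multiplicities via the rank-nullity identity g(λ) = n − rank(A − λI):
  rank(A − (-4)·I) = 2, so dim ker(A − (-4)·I) = n − 2 = 3

Summary:
  λ = -4: algebraic multiplicity = 5, geometric multiplicity = 3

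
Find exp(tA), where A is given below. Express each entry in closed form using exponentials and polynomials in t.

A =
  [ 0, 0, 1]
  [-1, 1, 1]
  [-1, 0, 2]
e^{tA} =
  [-t*exp(t) + exp(t), 0, t*exp(t)]
  [-t*exp(t), exp(t), t*exp(t)]
  [-t*exp(t), 0, t*exp(t) + exp(t)]

Strategy: write A = P · J · P⁻¹ where J is a Jordan canonical form, so e^{tA} = P · e^{tJ} · P⁻¹, and e^{tJ} can be computed block-by-block.

A has Jordan form
J =
  [1, 1, 0]
  [0, 1, 0]
  [0, 0, 1]
(up to reordering of blocks).

Per-block formulas:
  For a 2×2 Jordan block J_2(1): exp(t · J_2(1)) = e^(1t)·(I + t·N), where N is the 2×2 nilpotent shift.
  For a 1×1 block at λ = 1: exp(t · [1]) = [e^(1t)].

After assembling e^{tJ} and conjugating by P, we get:

e^{tA} =
  [-t*exp(t) + exp(t), 0, t*exp(t)]
  [-t*exp(t), exp(t), t*exp(t)]
  [-t*exp(t), 0, t*exp(t) + exp(t)]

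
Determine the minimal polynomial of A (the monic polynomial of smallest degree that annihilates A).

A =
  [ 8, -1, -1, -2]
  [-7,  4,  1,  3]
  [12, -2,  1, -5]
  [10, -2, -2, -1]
x^2 - 6*x + 9

The characteristic polynomial is χ_A(x) = (x - 3)^4, so the eigenvalues are known. The minimal polynomial is
  m_A(x) = Π_λ (x − λ)^{k_λ}
where k_λ is the size of the *largest* Jordan block for λ (equivalently, the smallest k with (A − λI)^k v = 0 for every generalised eigenvector v of λ).

  λ = 3: largest Jordan block has size 2, contributing (x − 3)^2

So m_A(x) = (x - 3)^2 = x^2 - 6*x + 9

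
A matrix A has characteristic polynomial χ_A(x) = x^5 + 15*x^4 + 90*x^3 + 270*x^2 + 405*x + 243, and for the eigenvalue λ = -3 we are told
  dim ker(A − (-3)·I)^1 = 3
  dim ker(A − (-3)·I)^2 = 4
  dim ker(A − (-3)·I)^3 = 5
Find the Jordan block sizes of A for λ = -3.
Block sizes for λ = -3: [3, 1, 1]

From the dimensions of kernels of powers, the number of Jordan blocks of size at least j is d_j − d_{j−1} where d_j = dim ker(N^j) (with d_0 = 0). Computing the differences gives [3, 1, 1].
The number of blocks of size exactly k is (#blocks of size ≥ k) − (#blocks of size ≥ k + 1), so the partition is: 2 block(s) of size 1, 1 block(s) of size 3.
In nonincreasing order the block sizes are [3, 1, 1].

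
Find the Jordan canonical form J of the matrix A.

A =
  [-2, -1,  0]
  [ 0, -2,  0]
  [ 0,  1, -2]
J_2(-2) ⊕ J_1(-2)

The characteristic polynomial is
  det(x·I − A) = x^3 + 6*x^2 + 12*x + 8 = (x + 2)^3

Eigenvalues and multiplicities (the geometric multiplicity of λ is n − rank(A − λI), which equals the number of Jordan blocks for λ):
  λ = -2: algebraic multiplicity = 3, geometric multiplicity = 2

Determining the block sizes for each eigenvalue:
  λ = -2: 2 blocks summing to 3 forces exactly one block of size 2 and the rest size 1 → block sizes [2, 1]

Assembling the blocks gives a Jordan form
J =
  [-2,  1,  0]
  [ 0, -2,  0]
  [ 0,  0, -2]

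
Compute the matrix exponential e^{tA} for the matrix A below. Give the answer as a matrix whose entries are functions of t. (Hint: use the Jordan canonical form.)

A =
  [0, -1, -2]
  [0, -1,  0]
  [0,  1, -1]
e^{tA} =
  [1, 2*t*exp(-t) - 3 + 3*exp(-t), -2 + 2*exp(-t)]
  [0, exp(-t), 0]
  [0, t*exp(-t), exp(-t)]

Strategy: write A = P · J · P⁻¹ where J is a Jordan canonical form, so e^{tA} = P · e^{tJ} · P⁻¹, and e^{tJ} can be computed block-by-block.

A has Jordan form
J =
  [-1,  1, 0]
  [ 0, -1, 0]
  [ 0,  0, 0]
(up to reordering of blocks).

Per-block formulas:
  For a 1×1 block at λ = 0: exp(t · [0]) = [e^(0t)].
  For a 2×2 Jordan block J_2(-1): exp(t · J_2(-1)) = e^(-1t)·(I + t·N), where N is the 2×2 nilpotent shift.

After assembling e^{tJ} and conjugating by P, we get:

e^{tA} =
  [1, 2*t*exp(-t) - 3 + 3*exp(-t), -2 + 2*exp(-t)]
  [0, exp(-t), 0]
  [0, t*exp(-t), exp(-t)]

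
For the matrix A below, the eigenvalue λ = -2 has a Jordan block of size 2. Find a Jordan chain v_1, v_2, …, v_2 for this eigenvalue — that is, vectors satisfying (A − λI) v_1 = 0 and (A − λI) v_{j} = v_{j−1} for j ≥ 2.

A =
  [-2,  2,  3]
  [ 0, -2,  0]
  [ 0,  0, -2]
A Jordan chain for λ = -2 of length 2:
v_1 = (2, 0, 0)ᵀ
v_2 = (0, 1, 0)ᵀ

Let N = A − (-2)·I. We want v_2 with N^2 v_2 = 0 but N^1 v_2 ≠ 0; then v_{j-1} := N · v_j for j = 2, …, 2.

Pick v_2 = (0, 1, 0)ᵀ.
Then v_1 = N · v_2 = (2, 0, 0)ᵀ.

Sanity check: (A − (-2)·I) v_1 = (0, 0, 0)ᵀ = 0. ✓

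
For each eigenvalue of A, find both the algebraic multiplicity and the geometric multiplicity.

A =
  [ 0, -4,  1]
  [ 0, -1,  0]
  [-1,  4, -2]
λ = -1: alg = 3, geom = 2

Step 1 — factor the characteristic polynomial to read off the algebraic multiplicities:
  χ_A(x) = (x + 1)^3

Step 2 — compute geometric multiplicities via the rank-nullity identity g(λ) = n − rank(A − λI):
  rank(A − (-1)·I) = 1, so dim ker(A − (-1)·I) = n − 1 = 2

Summary:
  λ = -1: algebraic multiplicity = 3, geometric multiplicity = 2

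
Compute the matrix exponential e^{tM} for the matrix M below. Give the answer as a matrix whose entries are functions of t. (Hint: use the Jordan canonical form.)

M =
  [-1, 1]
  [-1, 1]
e^{tM} =
  [1 - t, t]
  [-t, t + 1]

Strategy: write M = P · J · P⁻¹ where J is a Jordan canonical form, so e^{tM} = P · e^{tJ} · P⁻¹, and e^{tJ} can be computed block-by-block.

M has Jordan form
J =
  [0, 1]
  [0, 0]
(up to reordering of blocks).

Per-block formulas:
  For a 2×2 Jordan block J_2(0): exp(t · J_2(0)) = e^(0t)·(I + t·N), where N is the 2×2 nilpotent shift.

After assembling e^{tJ} and conjugating by P, we get:

e^{tM} =
  [1 - t, t]
  [-t, t + 1]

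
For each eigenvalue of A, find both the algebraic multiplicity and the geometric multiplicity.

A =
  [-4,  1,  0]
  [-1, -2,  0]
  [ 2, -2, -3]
λ = -3: alg = 3, geom = 2

Step 1 — factor the characteristic polynomial to read off the algebraic multiplicities:
  χ_A(x) = (x + 3)^3

Step 2 — compute geometric multiplicities via the rank-nullity identity g(λ) = n − rank(A − λI):
  rank(A − (-3)·I) = 1, so dim ker(A − (-3)·I) = n − 1 = 2

Summary:
  λ = -3: algebraic multiplicity = 3, geometric multiplicity = 2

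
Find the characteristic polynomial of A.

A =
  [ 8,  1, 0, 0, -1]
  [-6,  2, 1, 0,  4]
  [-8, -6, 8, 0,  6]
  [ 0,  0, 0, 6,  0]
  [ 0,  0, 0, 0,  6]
x^5 - 30*x^4 + 360*x^3 - 2160*x^2 + 6480*x - 7776

Expanding det(x·I − A) (e.g. by cofactor expansion or by noting that A is similar to its Jordan form J, which has the same characteristic polynomial as A) gives
  χ_A(x) = x^5 - 30*x^4 + 360*x^3 - 2160*x^2 + 6480*x - 7776
which factors as (x - 6)^5. The eigenvalues (with algebraic multiplicities) are λ = 6 with multiplicity 5.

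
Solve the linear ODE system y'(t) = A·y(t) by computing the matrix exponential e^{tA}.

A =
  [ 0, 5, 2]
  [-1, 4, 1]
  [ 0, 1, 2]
e^{tA} =
  [-t^2*exp(2*t)/2 - 2*t*exp(2*t) + exp(2*t), t^2*exp(2*t) + 5*t*exp(2*t), t^2*exp(2*t)/2 + 2*t*exp(2*t)]
  [-t*exp(2*t), 2*t*exp(2*t) + exp(2*t), t*exp(2*t)]
  [-t^2*exp(2*t)/2, t^2*exp(2*t) + t*exp(2*t), t^2*exp(2*t)/2 + exp(2*t)]

Strategy: write A = P · J · P⁻¹ where J is a Jordan canonical form, so e^{tA} = P · e^{tJ} · P⁻¹, and e^{tJ} can be computed block-by-block.

A has Jordan form
J =
  [2, 1, 0]
  [0, 2, 1]
  [0, 0, 2]
(up to reordering of blocks).

Per-block formulas:
  For a 3×3 Jordan block J_3(2): exp(t · J_3(2)) = e^(2t)·(I + t·N + (t^2/2)·N^2), where N is the 3×3 nilpotent shift.

After assembling e^{tJ} and conjugating by P, we get:

e^{tA} =
  [-t^2*exp(2*t)/2 - 2*t*exp(2*t) + exp(2*t), t^2*exp(2*t) + 5*t*exp(2*t), t^2*exp(2*t)/2 + 2*t*exp(2*t)]
  [-t*exp(2*t), 2*t*exp(2*t) + exp(2*t), t*exp(2*t)]
  [-t^2*exp(2*t)/2, t^2*exp(2*t) + t*exp(2*t), t^2*exp(2*t)/2 + exp(2*t)]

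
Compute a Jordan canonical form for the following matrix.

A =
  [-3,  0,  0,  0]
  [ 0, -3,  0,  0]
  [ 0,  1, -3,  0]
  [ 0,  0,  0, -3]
J_2(-3) ⊕ J_1(-3) ⊕ J_1(-3)

The characteristic polynomial is
  det(x·I − A) = x^4 + 12*x^3 + 54*x^2 + 108*x + 81 = (x + 3)^4

Eigenvalues and multiplicities (the geometric multiplicity of λ is n − rank(A − λI), which equals the number of Jordan blocks for λ):
  λ = -3: algebraic multiplicity = 4, geometric multiplicity = 3

Determining the block sizes for each eigenvalue:
  λ = -3: 3 blocks summing to 4 forces exactly one block of size 2 and the rest size 1 → block sizes [2, 1, 1]

Assembling the blocks gives a Jordan form
J =
  [-3,  1,  0,  0]
  [ 0, -3,  0,  0]
  [ 0,  0, -3,  0]
  [ 0,  0,  0, -3]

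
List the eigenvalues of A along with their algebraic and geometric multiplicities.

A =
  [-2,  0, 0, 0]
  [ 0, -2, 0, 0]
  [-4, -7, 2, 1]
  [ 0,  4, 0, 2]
λ = -2: alg = 2, geom = 2; λ = 2: alg = 2, geom = 1

Step 1 — factor the characteristic polynomial to read off the algebraic multiplicities:
  χ_A(x) = (x - 2)^2*(x + 2)^2

Step 2 — compute geometric multiplicities via the rank-nullity identity g(λ) = n − rank(A − λI):
  rank(A − (-2)·I) = 2, so dim ker(A − (-2)·I) = n − 2 = 2
  rank(A − (2)·I) = 3, so dim ker(A − (2)·I) = n − 3 = 1

Summary:
  λ = -2: algebraic multiplicity = 2, geometric multiplicity = 2
  λ = 2: algebraic multiplicity = 2, geometric multiplicity = 1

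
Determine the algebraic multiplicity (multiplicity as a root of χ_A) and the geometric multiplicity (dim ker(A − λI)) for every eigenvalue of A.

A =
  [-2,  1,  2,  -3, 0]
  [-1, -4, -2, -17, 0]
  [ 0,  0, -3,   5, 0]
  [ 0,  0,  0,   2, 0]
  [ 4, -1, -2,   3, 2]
λ = -3: alg = 3, geom = 2; λ = 2: alg = 2, geom = 2

Step 1 — factor the characteristic polynomial to read off the algebraic multiplicities:
  χ_A(x) = (x - 2)^2*(x + 3)^3

Step 2 — compute geometric multiplicities via the rank-nullity identity g(λ) = n − rank(A − λI):
  rank(A − (-3)·I) = 3, so dim ker(A − (-3)·I) = n − 3 = 2
  rank(A − (2)·I) = 3, so dim ker(A − (2)·I) = n − 3 = 2

Summary:
  λ = -3: algebraic multiplicity = 3, geometric multiplicity = 2
  λ = 2: algebraic multiplicity = 2, geometric multiplicity = 2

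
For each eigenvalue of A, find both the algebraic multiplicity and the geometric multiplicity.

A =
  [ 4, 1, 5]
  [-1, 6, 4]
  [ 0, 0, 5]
λ = 5: alg = 3, geom = 1

Step 1 — factor the characteristic polynomial to read off the algebraic multiplicities:
  χ_A(x) = (x - 5)^3

Step 2 — compute geometric multiplicities via the rank-nullity identity g(λ) = n − rank(A − λI):
  rank(A − (5)·I) = 2, so dim ker(A − (5)·I) = n − 2 = 1

Summary:
  λ = 5: algebraic multiplicity = 3, geometric multiplicity = 1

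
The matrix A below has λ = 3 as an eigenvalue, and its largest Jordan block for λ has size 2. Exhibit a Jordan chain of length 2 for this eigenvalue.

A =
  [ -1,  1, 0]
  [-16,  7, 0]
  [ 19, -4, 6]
A Jordan chain for λ = 3 of length 2:
v_1 = (1, 4, -1)ᵀ
v_2 = (1, 5, 0)ᵀ

Let N = A − (3)·I. We want v_2 with N^2 v_2 = 0 but N^1 v_2 ≠ 0; then v_{j-1} := N · v_j for j = 2, …, 2.

Pick v_2 = (1, 5, 0)ᵀ.
Then v_1 = N · v_2 = (1, 4, -1)ᵀ.

Sanity check: (A − (3)·I) v_1 = (0, 0, 0)ᵀ = 0. ✓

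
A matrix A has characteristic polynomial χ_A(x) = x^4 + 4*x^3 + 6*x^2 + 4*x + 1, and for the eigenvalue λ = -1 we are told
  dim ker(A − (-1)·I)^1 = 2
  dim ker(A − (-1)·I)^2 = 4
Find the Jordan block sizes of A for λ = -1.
Block sizes for λ = -1: [2, 2]

From the dimensions of kernels of powers, the number of Jordan blocks of size at least j is d_j − d_{j−1} where d_j = dim ker(N^j) (with d_0 = 0). Computing the differences gives [2, 2].
The number of blocks of size exactly k is (#blocks of size ≥ k) − (#blocks of size ≥ k + 1), so the partition is: 2 block(s) of size 2.
In nonincreasing order the block sizes are [2, 2].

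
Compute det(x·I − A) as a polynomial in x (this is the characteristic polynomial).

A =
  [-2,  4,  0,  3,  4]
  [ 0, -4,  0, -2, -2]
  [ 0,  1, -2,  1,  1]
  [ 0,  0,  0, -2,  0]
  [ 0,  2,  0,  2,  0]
x^5 + 10*x^4 + 40*x^3 + 80*x^2 + 80*x + 32

Expanding det(x·I − A) (e.g. by cofactor expansion or by noting that A is similar to its Jordan form J, which has the same characteristic polynomial as A) gives
  χ_A(x) = x^5 + 10*x^4 + 40*x^3 + 80*x^2 + 80*x + 32
which factors as (x + 2)^5. The eigenvalues (with algebraic multiplicities) are λ = -2 with multiplicity 5.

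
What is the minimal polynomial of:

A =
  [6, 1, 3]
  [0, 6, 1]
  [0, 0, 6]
x^3 - 18*x^2 + 108*x - 216

The characteristic polynomial is χ_A(x) = (x - 6)^3, so the eigenvalues are known. The minimal polynomial is
  m_A(x) = Π_λ (x − λ)^{k_λ}
where k_λ is the size of the *largest* Jordan block for λ (equivalently, the smallest k with (A − λI)^k v = 0 for every generalised eigenvector v of λ).

  λ = 6: largest Jordan block has size 3, contributing (x − 6)^3

So m_A(x) = (x - 6)^3 = x^3 - 18*x^2 + 108*x - 216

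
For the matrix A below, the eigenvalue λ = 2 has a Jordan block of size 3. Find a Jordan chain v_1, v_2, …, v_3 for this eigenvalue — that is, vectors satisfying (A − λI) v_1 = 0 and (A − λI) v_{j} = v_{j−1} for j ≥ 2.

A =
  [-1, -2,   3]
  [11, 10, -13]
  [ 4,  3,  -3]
A Jordan chain for λ = 2 of length 3:
v_1 = (-1, 3, 1)ᵀ
v_2 = (-3, 11, 4)ᵀ
v_3 = (1, 0, 0)ᵀ

Let N = A − (2)·I. We want v_3 with N^3 v_3 = 0 but N^2 v_3 ≠ 0; then v_{j-1} := N · v_j for j = 3, …, 2.

Pick v_3 = (1, 0, 0)ᵀ.
Then v_2 = N · v_3 = (-3, 11, 4)ᵀ.
Then v_1 = N · v_2 = (-1, 3, 1)ᵀ.

Sanity check: (A − (2)·I) v_1 = (0, 0, 0)ᵀ = 0. ✓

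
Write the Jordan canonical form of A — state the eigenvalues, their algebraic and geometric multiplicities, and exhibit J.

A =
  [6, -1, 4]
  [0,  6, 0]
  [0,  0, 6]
J_2(6) ⊕ J_1(6)

The characteristic polynomial is
  det(x·I − A) = x^3 - 18*x^2 + 108*x - 216 = (x - 6)^3

Eigenvalues and multiplicities (the geometric multiplicity of λ is n − rank(A − λI), which equals the number of Jordan blocks for λ):
  λ = 6: algebraic multiplicity = 3, geometric multiplicity = 2

Determining the block sizes for each eigenvalue:
  λ = 6: 2 blocks summing to 3 forces exactly one block of size 2 and the rest size 1 → block sizes [2, 1]

Assembling the blocks gives a Jordan form
J =
  [6, 1, 0]
  [0, 6, 0]
  [0, 0, 6]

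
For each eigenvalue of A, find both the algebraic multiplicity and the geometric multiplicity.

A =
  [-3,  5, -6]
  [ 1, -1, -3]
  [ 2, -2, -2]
λ = -2: alg = 3, geom = 1

Step 1 — factor the characteristic polynomial to read off the algebraic multiplicities:
  χ_A(x) = (x + 2)^3

Step 2 — compute geometric multiplicities via the rank-nullity identity g(λ) = n − rank(A − λI):
  rank(A − (-2)·I) = 2, so dim ker(A − (-2)·I) = n − 2 = 1

Summary:
  λ = -2: algebraic multiplicity = 3, geometric multiplicity = 1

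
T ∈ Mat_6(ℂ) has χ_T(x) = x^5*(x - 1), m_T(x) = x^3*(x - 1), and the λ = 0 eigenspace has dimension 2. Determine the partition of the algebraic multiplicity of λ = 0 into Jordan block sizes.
Block sizes for λ = 0: [3, 2]

Step 1 — from the characteristic polynomial, algebraic multiplicity of λ = 0 is 5. From dim ker(T − (0)·I) = 2, there are exactly 2 Jordan blocks for λ = 0.
Step 2 — from the minimal polynomial, the factor (x − 0)^3 tells us the largest block for λ = 0 has size 3.
Step 3 — with total size 5, 2 blocks, and largest block 3, the block sizes (in nonincreasing order) are [3, 2].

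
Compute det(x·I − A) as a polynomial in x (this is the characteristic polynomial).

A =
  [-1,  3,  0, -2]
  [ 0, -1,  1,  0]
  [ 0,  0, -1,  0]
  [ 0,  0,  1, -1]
x^4 + 4*x^3 + 6*x^2 + 4*x + 1

Expanding det(x·I − A) (e.g. by cofactor expansion or by noting that A is similar to its Jordan form J, which has the same characteristic polynomial as A) gives
  χ_A(x) = x^4 + 4*x^3 + 6*x^2 + 4*x + 1
which factors as (x + 1)^4. The eigenvalues (with algebraic multiplicities) are λ = -1 with multiplicity 4.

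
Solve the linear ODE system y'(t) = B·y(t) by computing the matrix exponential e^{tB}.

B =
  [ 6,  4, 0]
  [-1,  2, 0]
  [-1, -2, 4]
e^{tB} =
  [2*t*exp(4*t) + exp(4*t), 4*t*exp(4*t), 0]
  [-t*exp(4*t), -2*t*exp(4*t) + exp(4*t), 0]
  [-t*exp(4*t), -2*t*exp(4*t), exp(4*t)]

Strategy: write B = P · J · P⁻¹ where J is a Jordan canonical form, so e^{tB} = P · e^{tJ} · P⁻¹, and e^{tJ} can be computed block-by-block.

B has Jordan form
J =
  [4, 1, 0]
  [0, 4, 0]
  [0, 0, 4]
(up to reordering of blocks).

Per-block formulas:
  For a 1×1 block at λ = 4: exp(t · [4]) = [e^(4t)].
  For a 2×2 Jordan block J_2(4): exp(t · J_2(4)) = e^(4t)·(I + t·N), where N is the 2×2 nilpotent shift.

After assembling e^{tJ} and conjugating by P, we get:

e^{tB} =
  [2*t*exp(4*t) + exp(4*t), 4*t*exp(4*t), 0]
  [-t*exp(4*t), -2*t*exp(4*t) + exp(4*t), 0]
  [-t*exp(4*t), -2*t*exp(4*t), exp(4*t)]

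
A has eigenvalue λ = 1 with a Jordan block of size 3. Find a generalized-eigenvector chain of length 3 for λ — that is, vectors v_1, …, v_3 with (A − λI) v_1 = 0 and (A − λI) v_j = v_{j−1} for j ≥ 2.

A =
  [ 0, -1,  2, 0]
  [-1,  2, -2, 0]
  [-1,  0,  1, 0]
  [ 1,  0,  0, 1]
A Jordan chain for λ = 1 of length 3:
v_1 = (0, 2, 1, -1)ᵀ
v_2 = (-1, -1, -1, 1)ᵀ
v_3 = (1, 0, 0, 0)ᵀ

Let N = A − (1)·I. We want v_3 with N^3 v_3 = 0 but N^2 v_3 ≠ 0; then v_{j-1} := N · v_j for j = 3, …, 2.

Pick v_3 = (1, 0, 0, 0)ᵀ.
Then v_2 = N · v_3 = (-1, -1, -1, 1)ᵀ.
Then v_1 = N · v_2 = (0, 2, 1, -1)ᵀ.

Sanity check: (A − (1)·I) v_1 = (0, 0, 0, 0)ᵀ = 0. ✓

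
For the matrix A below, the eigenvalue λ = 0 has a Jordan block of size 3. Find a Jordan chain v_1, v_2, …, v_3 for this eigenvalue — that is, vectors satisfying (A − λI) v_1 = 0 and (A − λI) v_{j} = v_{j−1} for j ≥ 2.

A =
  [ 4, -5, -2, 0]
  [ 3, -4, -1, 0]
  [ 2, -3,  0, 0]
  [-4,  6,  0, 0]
A Jordan chain for λ = 0 of length 3:
v_1 = (-3, -2, -1, 2)ᵀ
v_2 = (4, 3, 2, -4)ᵀ
v_3 = (1, 0, 0, 0)ᵀ

Let N = A − (0)·I. We want v_3 with N^3 v_3 = 0 but N^2 v_3 ≠ 0; then v_{j-1} := N · v_j for j = 3, …, 2.

Pick v_3 = (1, 0, 0, 0)ᵀ.
Then v_2 = N · v_3 = (4, 3, 2, -4)ᵀ.
Then v_1 = N · v_2 = (-3, -2, -1, 2)ᵀ.

Sanity check: (A − (0)·I) v_1 = (0, 0, 0, 0)ᵀ = 0. ✓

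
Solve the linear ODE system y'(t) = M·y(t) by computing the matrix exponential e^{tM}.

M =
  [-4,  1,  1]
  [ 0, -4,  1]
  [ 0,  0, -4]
e^{tM} =
  [exp(-4*t), t*exp(-4*t), t^2*exp(-4*t)/2 + t*exp(-4*t)]
  [0, exp(-4*t), t*exp(-4*t)]
  [0, 0, exp(-4*t)]

Strategy: write M = P · J · P⁻¹ where J is a Jordan canonical form, so e^{tM} = P · e^{tJ} · P⁻¹, and e^{tJ} can be computed block-by-block.

M has Jordan form
J =
  [-4,  1,  0]
  [ 0, -4,  1]
  [ 0,  0, -4]
(up to reordering of blocks).

Per-block formulas:
  For a 3×3 Jordan block J_3(-4): exp(t · J_3(-4)) = e^(-4t)·(I + t·N + (t^2/2)·N^2), where N is the 3×3 nilpotent shift.

After assembling e^{tJ} and conjugating by P, we get:

e^{tM} =
  [exp(-4*t), t*exp(-4*t), t^2*exp(-4*t)/2 + t*exp(-4*t)]
  [0, exp(-4*t), t*exp(-4*t)]
  [0, 0, exp(-4*t)]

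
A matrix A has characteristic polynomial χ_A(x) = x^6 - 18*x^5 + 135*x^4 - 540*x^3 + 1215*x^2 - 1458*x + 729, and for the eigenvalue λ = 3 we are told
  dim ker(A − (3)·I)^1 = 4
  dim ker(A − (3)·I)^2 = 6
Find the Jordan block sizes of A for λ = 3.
Block sizes for λ = 3: [2, 2, 1, 1]

From the dimensions of kernels of powers, the number of Jordan blocks of size at least j is d_j − d_{j−1} where d_j = dim ker(N^j) (with d_0 = 0). Computing the differences gives [4, 2].
The number of blocks of size exactly k is (#blocks of size ≥ k) − (#blocks of size ≥ k + 1), so the partition is: 2 block(s) of size 1, 2 block(s) of size 2.
In nonincreasing order the block sizes are [2, 2, 1, 1].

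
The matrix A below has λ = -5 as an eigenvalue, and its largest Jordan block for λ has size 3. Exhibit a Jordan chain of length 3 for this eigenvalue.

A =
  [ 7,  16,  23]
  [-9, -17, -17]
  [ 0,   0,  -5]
A Jordan chain for λ = -5 of length 3:
v_1 = (4, -3, 0)ᵀ
v_2 = (23, -17, 0)ᵀ
v_3 = (0, 0, 1)ᵀ

Let N = A − (-5)·I. We want v_3 with N^3 v_3 = 0 but N^2 v_3 ≠ 0; then v_{j-1} := N · v_j for j = 3, …, 2.

Pick v_3 = (0, 0, 1)ᵀ.
Then v_2 = N · v_3 = (23, -17, 0)ᵀ.
Then v_1 = N · v_2 = (4, -3, 0)ᵀ.

Sanity check: (A − (-5)·I) v_1 = (0, 0, 0)ᵀ = 0. ✓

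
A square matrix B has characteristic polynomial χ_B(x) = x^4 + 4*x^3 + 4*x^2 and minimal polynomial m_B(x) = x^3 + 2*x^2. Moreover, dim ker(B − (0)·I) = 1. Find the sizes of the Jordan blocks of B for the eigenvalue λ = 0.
Block sizes for λ = 0: [2]

Step 1 — from the characteristic polynomial, algebraic multiplicity of λ = 0 is 2. From dim ker(B − (0)·I) = 1, there are exactly 1 Jordan blocks for λ = 0.
Step 2 — from the minimal polynomial, the factor (x − 0)^2 tells us the largest block for λ = 0 has size 2.
Step 3 — with total size 2, 1 blocks, and largest block 2, the block sizes (in nonincreasing order) are [2].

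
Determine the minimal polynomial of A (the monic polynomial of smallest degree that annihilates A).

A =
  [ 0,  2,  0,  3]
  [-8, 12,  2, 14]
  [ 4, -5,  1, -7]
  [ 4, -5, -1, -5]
x^3 - 6*x^2 + 12*x - 8

The characteristic polynomial is χ_A(x) = (x - 2)^4, so the eigenvalues are known. The minimal polynomial is
  m_A(x) = Π_λ (x − λ)^{k_λ}
where k_λ is the size of the *largest* Jordan block for λ (equivalently, the smallest k with (A − λI)^k v = 0 for every generalised eigenvector v of λ).

  λ = 2: largest Jordan block has size 3, contributing (x − 2)^3

So m_A(x) = (x - 2)^3 = x^3 - 6*x^2 + 12*x - 8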